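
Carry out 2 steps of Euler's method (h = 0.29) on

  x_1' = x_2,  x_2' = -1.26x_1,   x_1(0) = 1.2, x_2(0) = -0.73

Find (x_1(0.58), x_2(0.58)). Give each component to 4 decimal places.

0.6494, -1.5296

Euler on (x_1,x_2): x_1_{n+1} = x_1_n + h·x_1', x_2_{n+1} = x_2_n + h·x_2'.
0.000000: (1.200000, -0.730000); f=(-0.730000, -1.512000) → (0.988300, -1.168480)
0.290000: (0.988300, -1.168480); f=(-1.168480, -1.245258) → (0.649441, -1.529605)
(x_1(0.58), x_2(0.58)) ≈ (0.6494, -1.5296)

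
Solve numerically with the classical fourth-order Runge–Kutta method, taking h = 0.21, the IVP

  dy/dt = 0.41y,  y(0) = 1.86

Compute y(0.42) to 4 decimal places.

RK4: k1 = f(t_n, y_n); k2 = f(t_n + h/2, y_n + (h/2)·k1); k3 = f(t_n + h/2, y_n + (h/2)·k2); k4 = f(t_n + h, y_n + h·k3); y_{n+1} = y_n + (h/6)·(k1 + 2k2 + 2k3 + k4).
t=0.000000, y=1.860000:
  k1 = f(0.000000, 1.860000) = 0.762600
  k2 = f(0.105000, 1.940073) = 0.795430
  k3 = f(0.105000, 1.943520) = 0.796843
  k4 = f(0.210000, 2.027337) = 0.831208
  y ← 1.860000 + (0.21/6)·(k1 + 2k2 + 2k3 + k4) = 2.027242
t=0.210000, y=2.027242:
  k1 = f(0.210000, 2.027242) = 0.831169
  k2 = f(0.315000, 2.114515) = 0.866951
  k3 = f(0.315000, 2.118272) = 0.868492
  k4 = f(0.420000, 2.209626) = 0.905947
  y ← 2.027242 + (0.21/6)·(k1 + 2k2 + 2k3 + k4) = 2.209522
y(0.42) ≈ 2.2095

2.2095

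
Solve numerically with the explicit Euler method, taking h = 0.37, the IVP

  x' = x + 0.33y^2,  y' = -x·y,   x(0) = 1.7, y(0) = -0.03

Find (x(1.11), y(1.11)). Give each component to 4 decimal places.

4.3715, 0.0003

Euler on (x,y): x_{n+1} = x_n + h·x', y_{n+1} = y_n + h·y'.
0.000000: (1.700000, -0.030000); f=(1.700297, 0.051000) → (2.329110, -0.011130)
0.370000: (2.329110, -0.011130); f=(2.329151, 0.025923) → (3.190896, -0.001538)
0.740000: (3.190896, -0.001538); f=(3.190896, 0.004909) → (4.371527, 0.000278)
(x(1.11), y(1.11)) ≈ (4.3715, 0.0003)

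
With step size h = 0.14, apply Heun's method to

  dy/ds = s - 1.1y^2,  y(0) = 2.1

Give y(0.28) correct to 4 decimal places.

1.3264

Heun: k1 = f(s_n, y_n); k2 = f(s_n + h, y_n + h·k1); y_{n+1} = y_n + (h/2)·(k1 + k2).
s=0.000000, y=2.100000:
  k1 = f(0.000000, 2.100000) = -4.851000
  k2 = f(0.140000, 1.420860) = -2.080727
  y ← 2.100000 + (0.14/2)·(-4.851000 + (-2.080727)) = 1.614779
s=0.140000, y=1.614779:
  k1 = f(0.140000, 1.614779) = -2.728263
  k2 = f(0.280000, 1.232822) = -1.391836
  y ← 1.614779 + (0.14/2)·(-2.728263 + (-1.391836)) = 1.326372
y(0.28) ≈ 1.3264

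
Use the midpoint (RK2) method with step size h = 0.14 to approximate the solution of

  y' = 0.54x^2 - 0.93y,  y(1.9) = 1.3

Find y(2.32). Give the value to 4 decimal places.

1.7303

Midpoint: k1 = f(x_n, y_n); k2 = f(x_n + h/2, y_n + (h/2)·k1); y_{n+1} = y_n + h·k2.
x=1.900000, y=1.300000:
  k1 = f(1.900000, 1.300000) = 0.740400
  k2 = f(1.970000, 1.351828) = 0.838486
  y ← 1.300000 + 0.14·0.838486 = 1.417388
x=2.040000, y=1.417388:
  k1 = f(2.040000, 1.417388) = 0.929093
  k2 = f(2.110000, 1.482425) = 1.025479
  y ← 1.417388 + 0.14·1.025479 = 1.560955
x=2.180000, y=1.560955:
  k1 = f(2.180000, 1.560955) = 1.114608
  k2 = f(2.250000, 1.638978) = 1.209501
  y ← 1.560955 + 0.14·1.209501 = 1.730285
y(2.32) ≈ 1.7303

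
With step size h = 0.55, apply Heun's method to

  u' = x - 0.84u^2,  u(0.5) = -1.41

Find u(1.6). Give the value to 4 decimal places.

-7.7966

Heun: k1 = f(x_n, u_n); k2 = f(x_n + h, u_n + h·k1); u_{n+1} = u_n + (h/2)·(k1 + k2).
x=0.500000, u=-1.410000:
  k1 = f(0.500000, -1.410000) = -1.170004
  k2 = f(1.050000, -2.053502) = -2.492172
  u ← -1.410000 + (0.55/2)·(-1.170004 + (-2.492172)) = -2.417098
x=1.050000, u=-2.417098:
  k1 = f(1.050000, -2.417098) = -3.857586
  k2 = f(1.600000, -4.538771) = -15.704370
  u ← -2.417098 + (0.55/2)·(-3.857586 + (-15.704370)) = -7.796636
u(1.6) ≈ -7.7966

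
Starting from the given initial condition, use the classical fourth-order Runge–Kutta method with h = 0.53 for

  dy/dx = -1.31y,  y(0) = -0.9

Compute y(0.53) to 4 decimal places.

RK4: k1 = f(x_n, y_n); k2 = f(x_n + h/2, y_n + (h/2)·k1); k3 = f(x_n + h/2, y_n + (h/2)·k2); k4 = f(x_n + h, y_n + h·k3); y_{n+1} = y_n + (h/6)·(k1 + 2k2 + 2k3 + k4).
x=0.000000, y=-0.900000:
  k1 = f(0.000000, -0.900000) = 1.179000
  k2 = f(0.265000, -0.587565) = 0.769710
  k3 = f(0.265000, -0.696027) = 0.911795
  k4 = f(0.530000, -0.416749) = 0.545941
  y ← -0.900000 + (0.53/6)·(k1 + 2k2 + 2k3 + k4) = -0.450564
y(0.53) ≈ -0.4506

-0.4506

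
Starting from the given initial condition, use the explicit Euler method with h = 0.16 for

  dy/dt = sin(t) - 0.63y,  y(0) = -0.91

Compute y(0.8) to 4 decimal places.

Euler: y_{n+1} = y_n + h·f(t_n, y_n).
t=0.000000, y=-0.910000: f=0.573300 → y ← -0.910000 + 0.16·0.573300 = -0.818272
t=0.160000, y=-0.818272: f=0.674830 → y ← -0.818272 + 0.16·0.674830 = -0.710299
t=0.320000, y=-0.710299: f=0.762055 → y ← -0.710299 + 0.16·0.762055 = -0.588370
t=0.480000, y=-0.588370: f=0.832453 → y ← -0.588370 + 0.16·0.832453 = -0.455178
t=0.640000, y=-0.455178: f=0.883958 → y ← -0.455178 + 0.16·0.883958 = -0.313745
y(0.8) ≈ -0.3137

-0.3137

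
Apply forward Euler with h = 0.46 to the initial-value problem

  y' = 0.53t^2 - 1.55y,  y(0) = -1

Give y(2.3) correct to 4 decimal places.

0.9749

Euler: y_{n+1} = y_n + h·f(t_n, y_n).
t=0.000000, y=-1.000000: f=1.550000 → y ← -1.000000 + 0.46·1.550000 = -0.287000
t=0.460000, y=-0.287000: f=0.556998 → y ← -0.287000 + 0.46·0.556998 = -0.030781
t=0.920000, y=-0.030781: f=0.496302 → y ← -0.030781 + 0.46·0.496302 = 0.197518
t=1.380000, y=0.197518: f=0.703179 → y ← 0.197518 + 0.46·0.703179 = 0.520980
t=1.840000, y=0.520980: f=0.986848 → y ← 0.520980 + 0.46·0.986848 = 0.974931
y(2.3) ≈ 0.9749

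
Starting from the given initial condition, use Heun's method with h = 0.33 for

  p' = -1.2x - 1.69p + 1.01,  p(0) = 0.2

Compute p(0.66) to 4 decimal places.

Heun: k1 = f(x_n, p_n); k2 = f(x_n + h, p_n + h·k1); p_{n+1} = p_n + (h/2)·(k1 + k2).
x=0.000000, p=0.200000:
  k1 = f(0.000000, 0.200000) = 0.672000
  k2 = f(0.330000, 0.421760) = -0.098774
  p ← 0.200000 + (0.33/2)·(0.672000 + (-0.098774)) = 0.294582
x=0.330000, p=0.294582:
  k1 = f(0.330000, 0.294582) = 0.116156
  k2 = f(0.660000, 0.332914) = -0.344624
  p ← 0.294582 + (0.33/2)·(0.116156 + (-0.344624)) = 0.256885
p(0.66) ≈ 0.2569

0.2569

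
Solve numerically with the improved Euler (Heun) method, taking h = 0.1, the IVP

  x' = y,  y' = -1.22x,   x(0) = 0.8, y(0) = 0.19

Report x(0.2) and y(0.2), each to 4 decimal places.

Heun on (x,y): k1 = f(t_n, state_n); k2 = f(t_n + h, state_n + h·k1); state_{n+1} = state_n + (h/2)·(k1 + k2).
0.000000: (0.800000, 0.190000)
  k1 = (0.190000, -0.976000)
  predictor → (0.819000, 0.092400)
  k2 = (0.092400, -0.999180)
  → (0.814120, 0.091241)
0.100000: (0.814120, 0.091241)
  k1 = (0.091241, -0.993226)
  predictor → (0.823244, -0.008082)
  k2 = (-0.008082, -1.004358)
  → (0.818278, -0.008638)
(x(0.2), y(0.2)) ≈ (0.8183, -0.0086)

0.8183, -0.0086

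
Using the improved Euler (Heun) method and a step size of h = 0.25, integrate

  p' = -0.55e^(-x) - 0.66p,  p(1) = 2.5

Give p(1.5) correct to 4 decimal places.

Heun: k1 = f(x_n, p_n); k2 = f(x_n + h, p_n + h·k1); p_{n+1} = p_n + (h/2)·(k1 + k2).
x=1.000000, p=2.500000:
  k1 = f(1.000000, 2.500000) = -1.852334
  k2 = f(1.250000, 2.036917) = -1.501943
  p ← 2.500000 + (0.25/2)·(-1.852334 + (-1.501943)) = 2.080715
x=1.250000, p=2.080715:
  k1 = f(1.250000, 2.080715) = -1.530850
  k2 = f(1.500000, 1.698003) = -1.243404
  p ← 2.080715 + (0.25/2)·(-1.530850 + (-1.243404)) = 1.733934
p(1.5) ≈ 1.7339

1.7339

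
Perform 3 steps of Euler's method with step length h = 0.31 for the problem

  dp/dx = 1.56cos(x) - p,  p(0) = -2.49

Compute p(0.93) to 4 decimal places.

Euler: p_{n+1} = p_n + h·f(x_n, p_n).
x=0.000000, p=-2.490000: f=4.050000 → p ← -2.490000 + 0.31·4.050000 = -1.234500
x=0.310000, p=-1.234500: f=2.720140 → p ← -1.234500 + 0.31·2.720140 = -0.391256
x=0.620000, p=-0.391256: f=1.660907 → p ← -0.391256 + 0.31·1.660907 = 0.123625
p(0.93) ≈ 0.1236

0.1236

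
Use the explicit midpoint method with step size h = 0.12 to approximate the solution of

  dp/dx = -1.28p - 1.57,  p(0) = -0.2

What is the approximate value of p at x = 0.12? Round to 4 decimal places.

-0.3456

Midpoint: k1 = f(x_n, p_n); k2 = f(x_n + h/2, p_n + (h/2)·k1); p_{n+1} = p_n + h·k2.
x=0.000000, p=-0.200000:
  k1 = f(0.000000, -0.200000) = -1.314000
  k2 = f(0.060000, -0.278840) = -1.213085
  p ← -0.200000 + 0.12·(-1.213085) = -0.345570
p(0.12) ≈ -0.3456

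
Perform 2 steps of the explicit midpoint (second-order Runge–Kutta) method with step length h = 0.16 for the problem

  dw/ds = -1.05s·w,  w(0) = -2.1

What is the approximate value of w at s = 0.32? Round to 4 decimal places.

-1.9894

Midpoint: k1 = f(s_n, w_n); k2 = f(s_n + h/2, w_n + (h/2)·k1); w_{n+1} = w_n + h·k2.
s=0.000000, w=-2.100000:
  k1 = f(0.000000, -2.100000) = 0.000000
  k2 = f(0.080000, -2.100000) = 0.176400
  w ← -2.100000 + 0.16·0.176400 = -2.071776
s=0.160000, w=-2.071776:
  k1 = f(0.160000, -2.071776) = 0.348058
  k2 = f(0.240000, -2.043931) = 0.515071
  w ← -2.071776 + 0.16·0.515071 = -1.989365
w(0.32) ≈ -1.9894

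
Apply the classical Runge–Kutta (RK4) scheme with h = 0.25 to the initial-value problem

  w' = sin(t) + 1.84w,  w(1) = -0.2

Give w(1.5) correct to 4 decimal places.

RK4: k1 = f(t_n, w_n); k2 = f(t_n + h/2, w_n + (h/2)·k1); k3 = f(t_n + h/2, w_n + (h/2)·k2); k4 = f(t_n + h, w_n + h·k3); w_{n+1} = w_n + (h/6)·(k1 + 2k2 + 2k3 + k4).
t=1.000000, w=-0.200000:
  k1 = f(1.000000, -0.200000) = 0.473471
  k2 = f(1.125000, -0.140816) = 0.643166
  k3 = f(1.125000, -0.119604) = 0.682196
  k4 = f(1.250000, -0.029451) = 0.894795
  w ← -0.200000 + (0.25/6)·(k1 + 2k2 + 2k3 + k4) = -0.032542
t=1.250000, w=-0.032542:
  k1 = f(1.250000, -0.032542) = 0.889107
  k2 = f(1.375000, 0.078596) = 1.125510
  k3 = f(1.375000, 0.108147) = 1.179883
  k4 = f(1.500000, 0.262429) = 1.480364
  w ← -0.032542 + (0.25/6)·(k1 + 2k2 + 2k3 + k4) = 0.258302
w(1.5) ≈ 0.2583

0.2583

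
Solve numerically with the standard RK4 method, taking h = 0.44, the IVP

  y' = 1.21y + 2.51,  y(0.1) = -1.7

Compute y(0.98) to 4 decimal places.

RK4: k1 = f(s_n, y_n); k2 = f(s_n + h/2, y_n + (h/2)·k1); k3 = f(s_n + h/2, y_n + (h/2)·k2); k4 = f(s_n + h, y_n + h·k3); y_{n+1} = y_n + (h/6)·(k1 + 2k2 + 2k3 + k4).
s=0.100000, y=-1.700000:
  k1 = f(0.100000, -1.700000) = 0.453000
  k2 = f(0.320000, -1.600340) = 0.573589
  k3 = f(0.320000, -1.573811) = 0.605689
  k4 = f(0.540000, -1.433497) = 0.775469
  y ← -1.700000 + (0.44/6)·(k1 + 2k2 + 2k3 + k4) = -1.436952
s=0.540000, y=-1.436952:
  k1 = f(0.540000, -1.436952) = 0.771289
  k2 = f(0.760000, -1.267268) = 0.976606
  k3 = f(0.760000, -1.222098) = 1.031261
  k4 = f(0.980000, -0.983197) = 1.320332
  y ← -1.436952 + (0.44/6)·(k1 + 2k2 + 2k3 + k4) = -0.989079
y(0.98) ≈ -0.9891

-0.9891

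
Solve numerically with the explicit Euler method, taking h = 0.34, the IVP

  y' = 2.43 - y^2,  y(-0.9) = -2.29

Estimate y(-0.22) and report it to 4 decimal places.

-6.0048

Euler: y_{n+1} = y_n + h·f(t_n, y_n).
t=-0.900000, y=-2.290000: f=-2.814100 → y ← -2.290000 + 0.34·(-2.814100) = -3.246794
t=-0.560000, y=-3.246794: f=-8.111671 → y ← -3.246794 + 0.34·(-8.111671) = -6.004762
y(-0.22) ≈ -6.0048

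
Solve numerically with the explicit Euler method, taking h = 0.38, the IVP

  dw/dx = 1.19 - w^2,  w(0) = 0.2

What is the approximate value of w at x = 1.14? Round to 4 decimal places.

Euler: w_{n+1} = w_n + h·f(x_n, w_n).
x=0.000000, w=0.200000: f=1.150000 → w ← 0.200000 + 0.38·1.150000 = 0.637000
x=0.380000, w=0.637000: f=0.784231 → w ← 0.637000 + 0.38·0.784231 = 0.935008
x=0.760000, w=0.935008: f=0.315760 → w ← 0.935008 + 0.38·0.315760 = 1.054997
w(1.14) ≈ 1.0550

1.0550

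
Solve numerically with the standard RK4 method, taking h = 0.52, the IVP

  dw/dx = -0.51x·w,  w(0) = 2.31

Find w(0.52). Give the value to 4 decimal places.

RK4: k1 = f(x_n, w_n); k2 = f(x_n + h/2, w_n + (h/2)·k1); k3 = f(x_n + h/2, w_n + (h/2)·k2); k4 = f(x_n + h, w_n + h·k3); w_{n+1} = w_n + (h/6)·(k1 + 2k2 + 2k3 + k4).
x=0.000000, w=2.310000:
  k1 = f(0.000000, 2.310000) = 0.000000
  k2 = f(0.260000, 2.310000) = -0.306306
  k3 = f(0.260000, 2.230360) = -0.295746
  k4 = f(0.520000, 2.156212) = -0.571827
  w ← 2.310000 + (0.52/6)·(k1 + 2k2 + 2k3 + k4) = 2.156086
w(0.52) ≈ 2.1561

2.1561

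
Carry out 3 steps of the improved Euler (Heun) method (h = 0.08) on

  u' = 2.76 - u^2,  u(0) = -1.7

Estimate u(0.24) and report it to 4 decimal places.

Heun: k1 = f(t_n, u_n); k2 = f(t_n + h, u_n + h·k1); u_{n+1} = u_n + (h/2)·(k1 + k2).
t=0.000000, u=-1.700000:
  k1 = f(0.000000, -1.700000) = -0.130000
  k2 = f(0.080000, -1.710400) = -0.165468
  u ← -1.700000 + (0.08/2)·(-0.130000 + (-0.165468)) = -1.711819
t=0.080000, u=-1.711819:
  k1 = f(0.080000, -1.711819) = -0.170323
  k2 = f(0.160000, -1.725445) = -0.217159
  u ← -1.711819 + (0.08/2)·(-0.170323 + (-0.217159)) = -1.727318
t=0.160000, u=-1.727318:
  k1 = f(0.160000, -1.727318) = -0.223628
  k2 = f(0.240000, -1.745208) = -0.285752
  u ← -1.727318 + (0.08/2)·(-0.223628 + (-0.285752)) = -1.747693
u(0.24) ≈ -1.7477

-1.7477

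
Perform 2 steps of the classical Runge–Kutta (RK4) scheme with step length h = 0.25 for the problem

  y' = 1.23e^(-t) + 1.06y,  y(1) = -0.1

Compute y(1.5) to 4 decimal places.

0.0701

RK4: k1 = f(t_n, y_n); k2 = f(t_n + h/2, y_n + (h/2)·k1); k3 = f(t_n + h/2, y_n + (h/2)·k2); k4 = f(t_n + h, y_n + h·k3); y_{n+1} = y_n + (h/6)·(k1 + 2k2 + 2k3 + k4).
t=1.000000, y=-0.100000:
  k1 = f(1.000000, -0.100000) = 0.346492
  k2 = f(1.125000, -0.056689) = 0.339233
  k3 = f(1.125000, -0.057596) = 0.338271
  k4 = f(1.250000, -0.015432) = 0.336043
  y ← -0.100000 + (0.25/6)·(k1 + 2k2 + 2k3 + k4) = -0.015102
t=1.250000, y=-0.015102:
  k1 = f(1.250000, -0.015102) = 0.336392
  k2 = f(1.375000, 0.026947) = 0.339556
  k3 = f(1.375000, 0.027342) = 0.339975
  k4 = f(1.500000, 0.069891) = 0.348535
  y ← -0.015102 + (0.25/6)·(k1 + 2k2 + 2k3 + k4) = 0.070064
y(1.5) ≈ 0.0701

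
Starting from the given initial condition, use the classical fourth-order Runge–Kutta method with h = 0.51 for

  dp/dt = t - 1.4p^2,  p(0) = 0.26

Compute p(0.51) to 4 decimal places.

0.3341

RK4: k1 = f(t_n, p_n); k2 = f(t_n + h/2, p_n + (h/2)·k1); k3 = f(t_n + h/2, p_n + (h/2)·k2); k4 = f(t_n + h, p_n + h·k3); p_{n+1} = p_n + (h/6)·(k1 + 2k2 + 2k3 + k4).
t=0.000000, p=0.260000:
  k1 = f(0.000000, 0.260000) = -0.094640
  k2 = f(0.255000, 0.235867) = 0.177114
  k3 = f(0.255000, 0.305164) = 0.124625
  k4 = f(0.510000, 0.323559) = 0.363434
  p ← 0.260000 + (0.51/6)·(k1 + 2k2 + 2k3 + k4) = 0.334143
p(0.51) ≈ 0.3341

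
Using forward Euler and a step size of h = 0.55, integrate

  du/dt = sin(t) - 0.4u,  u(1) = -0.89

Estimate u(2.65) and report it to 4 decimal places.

0.7629

Euler: u_{n+1} = u_n + h·f(t_n, u_n).
t=1.000000, u=-0.890000: f=1.197471 → u ← -0.890000 + 0.55·1.197471 = -0.231391
t=1.550000, u=-0.231391: f=1.092340 → u ← -0.231391 + 0.55·1.092340 = 0.369396
t=2.100000, u=0.369396: f=0.715451 → u ← 0.369396 + 0.55·0.715451 = 0.762894
u(2.65) ≈ 0.7629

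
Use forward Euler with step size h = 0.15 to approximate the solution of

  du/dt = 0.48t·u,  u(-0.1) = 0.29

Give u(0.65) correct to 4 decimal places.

0.3113

Euler: u_{n+1} = u_n + h·f(t_n, u_n).
t=-0.100000, u=0.290000: f=-0.013920 → u ← 0.290000 + 0.15·(-0.013920) = 0.287912
t=0.050000, u=0.287912: f=0.006910 → u ← 0.287912 + 0.15·0.006910 = 0.288948
t=0.200000, u=0.288948: f=0.027739 → u ← 0.288948 + 0.15·0.027739 = 0.293109
t=0.350000, u=0.293109: f=0.049242 → u ← 0.293109 + 0.15·0.049242 = 0.300496
t=0.500000, u=0.300496: f=0.072119 → u ← 0.300496 + 0.15·0.072119 = 0.311314
u(0.65) ≈ 0.3113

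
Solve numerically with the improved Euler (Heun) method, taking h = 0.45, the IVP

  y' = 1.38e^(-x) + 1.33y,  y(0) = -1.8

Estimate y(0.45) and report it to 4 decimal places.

-2.5054

Heun: k1 = f(x_n, y_n); k2 = f(x_n + h, y_n + h·k1); y_{n+1} = y_n + (h/2)·(k1 + k2).
x=0.000000, y=-1.800000:
  k1 = f(0.000000, -1.800000) = -1.014000
  k2 = f(0.450000, -2.256300) = -2.120952
  y ← -1.800000 + (0.45/2)·(-1.014000 + (-2.120952)) = -2.505364
y(0.45) ≈ -2.5054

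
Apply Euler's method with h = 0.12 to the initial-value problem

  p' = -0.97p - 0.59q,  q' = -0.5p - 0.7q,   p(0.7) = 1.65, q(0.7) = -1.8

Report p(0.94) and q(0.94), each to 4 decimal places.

Euler on (p,q): p_{n+1} = p_n + h·p', q_{n+1} = q_n + h·q'.
0.700000: (1.650000, -1.800000); f=(-0.538500, 0.435000) → (1.585380, -1.747800)
0.820000: (1.585380, -1.747800); f=(-0.506617, 0.430770) → (1.524586, -1.696108)
(p(0.94), q(0.94)) ≈ (1.5246, -1.6961)

1.5246, -1.6961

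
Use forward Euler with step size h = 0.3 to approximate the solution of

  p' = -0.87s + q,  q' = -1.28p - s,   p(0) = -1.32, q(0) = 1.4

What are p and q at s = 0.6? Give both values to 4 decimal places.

Euler on (p,q): p_{n+1} = p_n + h·p', q_{n+1} = q_n + h·q'.
0.000000: (-1.320000, 1.400000); f=(1.400000, 1.689600) → (-0.900000, 1.906880)
0.300000: (-0.900000, 1.906880); f=(1.645880, 0.852000) → (-0.406236, 2.162480)
(p(0.6), q(0.6)) ≈ (-0.4062, 2.1625)

-0.4062, 2.1625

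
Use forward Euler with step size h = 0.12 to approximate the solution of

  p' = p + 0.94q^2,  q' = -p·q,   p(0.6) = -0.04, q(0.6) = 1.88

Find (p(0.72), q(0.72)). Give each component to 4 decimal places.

0.3539, 1.8890

Euler on (p,q): p_{n+1} = p_n + h·p', q_{n+1} = q_n + h·q'.
0.600000: (-0.040000, 1.880000); f=(3.282336, 0.075200) → (0.353880, 1.889024)
(p(0.72), q(0.72)) ≈ (0.3539, 1.8890)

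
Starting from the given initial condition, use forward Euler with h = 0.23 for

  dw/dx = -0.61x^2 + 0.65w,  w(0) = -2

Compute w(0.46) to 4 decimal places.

-2.6501

Euler: w_{n+1} = w_n + h·f(x_n, w_n).
x=0.000000, w=-2.000000: f=-1.300000 → w ← -2.000000 + 0.23·(-1.300000) = -2.299000
x=0.230000, w=-2.299000: f=-1.526619 → w ← -2.299000 + 0.23·(-1.526619) = -2.650122
w(0.46) ≈ -2.6501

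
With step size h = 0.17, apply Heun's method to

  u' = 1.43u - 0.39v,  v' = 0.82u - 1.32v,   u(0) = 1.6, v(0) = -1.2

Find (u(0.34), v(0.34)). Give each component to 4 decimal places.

2.7233, -0.2846

Heun on (u,v): k1 = f(t_n, state_n); k2 = f(t_n + h, state_n + h·k1); state_{n+1} = state_n + (h/2)·(k1 + k2).
0.000000: (1.600000, -1.200000)
  k1 = (2.756000, 2.896000)
  predictor → (2.068520, -0.707680)
  k2 = (3.233979, 2.630324)
  → (2.109148, -0.730262)
0.170000: (2.109148, -0.730262)
  k1 = (3.300884, 2.693448)
  predictor → (2.670299, -0.272376)
  k2 = (3.924754, 2.549182)
  → (2.723327, -0.284639)
(u(0.34), v(0.34)) ≈ (2.7233, -0.2846)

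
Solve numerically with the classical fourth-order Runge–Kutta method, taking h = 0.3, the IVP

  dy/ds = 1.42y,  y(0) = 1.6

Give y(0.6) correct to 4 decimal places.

RK4: k1 = f(s_n, y_n); k2 = f(s_n + h/2, y_n + (h/2)·k1); k3 = f(s_n + h/2, y_n + (h/2)·k2); k4 = f(s_n + h, y_n + h·k3); y_{n+1} = y_n + (h/6)·(k1 + 2k2 + 2k3 + k4).
s=0.000000, y=1.600000:
  k1 = f(0.000000, 1.600000) = 2.272000
  k2 = f(0.150000, 1.940800) = 2.755936
  k3 = f(0.150000, 2.013390) = 2.859014
  k4 = f(0.300000, 2.457704) = 3.489940
  y ← 1.600000 + (0.3/6)·(k1 + 2k2 + 2k3 + k4) = 2.449592
s=0.300000, y=2.449592:
  k1 = f(0.300000, 2.449592) = 3.478421
  k2 = f(0.450000, 2.971355) = 4.219324
  k3 = f(0.450000, 3.082491) = 4.377137
  k4 = f(0.600000, 3.762733) = 5.343081
  y ← 2.449592 + (0.3/6)·(k1 + 2k2 + 2k3 + k4) = 3.750313
y(0.6) ≈ 3.7503

3.7503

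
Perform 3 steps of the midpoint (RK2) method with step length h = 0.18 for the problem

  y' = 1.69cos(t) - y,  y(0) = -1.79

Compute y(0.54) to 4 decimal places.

-0.3830

Midpoint: k1 = f(t_n, y_n); k2 = f(t_n + h/2, y_n + (h/2)·k1); y_{n+1} = y_n + h·k2.
t=0.000000, y=-1.790000:
  k1 = f(0.000000, -1.790000) = 3.480000
  k2 = f(0.090000, -1.476800) = 3.159960
  y ← -1.790000 + 0.18·3.159960 = -1.221207
t=0.180000, y=-1.221207:
  k1 = f(0.180000, -1.221207) = 2.883903
  k2 = f(0.270000, -0.961656) = 2.590429
  y ← -1.221207 + 0.18·2.590429 = -0.754930
t=0.360000, y=-0.754930:
  k1 = f(0.360000, -0.754930) = 2.336596
  k2 = f(0.450000, -0.544636) = 2.066392
  y ← -0.754930 + 0.18·2.066392 = -0.382979
y(0.54) ≈ -0.3830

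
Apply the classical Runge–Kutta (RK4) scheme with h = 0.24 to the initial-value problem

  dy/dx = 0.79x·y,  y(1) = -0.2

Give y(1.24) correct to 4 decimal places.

RK4: k1 = f(x_n, y_n); k2 = f(x_n + h/2, y_n + (h/2)·k1); k3 = f(x_n + h/2, y_n + (h/2)·k2); k4 = f(x_n + h, y_n + h·k3); y_{n+1} = y_n + (h/6)·(k1 + 2k2 + 2k3 + k4).
x=1.000000, y=-0.200000:
  k1 = f(1.000000, -0.200000) = -0.158000
  k2 = f(1.120000, -0.218960) = -0.193736
  k3 = f(1.120000, -0.223248) = -0.197530
  k4 = f(1.240000, -0.247407) = -0.242360
  y ← -0.200000 + (0.24/6)·(k1 + 2k2 + 2k3 + k4) = -0.247316
y(1.24) ≈ -0.2473

-0.2473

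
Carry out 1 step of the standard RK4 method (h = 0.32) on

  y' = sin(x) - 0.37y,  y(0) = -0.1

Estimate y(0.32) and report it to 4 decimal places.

-0.0400

RK4: k1 = f(x_n, y_n); k2 = f(x_n + h/2, y_n + (h/2)·k1); k3 = f(x_n + h/2, y_n + (h/2)·k2); k4 = f(x_n + h, y_n + h·k3); y_{n+1} = y_n + (h/6)·(k1 + 2k2 + 2k3 + k4).
x=0.000000, y=-0.100000:
  k1 = f(0.000000, -0.100000) = 0.037000
  k2 = f(0.160000, -0.094080) = 0.194128
  k3 = f(0.160000, -0.068940) = 0.184826
  k4 = f(0.320000, -0.040856) = 0.329683
  y ← -0.100000 + (0.32/6)·(k1 + 2k2 + 2k3 + k4) = -0.040022
y(0.32) ≈ -0.0400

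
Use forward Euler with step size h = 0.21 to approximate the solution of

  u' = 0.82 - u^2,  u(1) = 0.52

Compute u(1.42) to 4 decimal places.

Euler: u_{n+1} = u_n + h·f(t_n, u_n).
t=1.000000, u=0.520000: f=0.549600 → u ← 0.520000 + 0.21·0.549600 = 0.635416
t=1.210000, u=0.635416: f=0.416247 → u ← 0.635416 + 0.21·0.416247 = 0.722828
u(1.42) ≈ 0.7228

0.7228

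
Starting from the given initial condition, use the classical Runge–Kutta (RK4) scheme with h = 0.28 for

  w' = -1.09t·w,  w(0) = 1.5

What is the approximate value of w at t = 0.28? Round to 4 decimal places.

1.4373

RK4: k1 = f(t_n, w_n); k2 = f(t_n + h/2, w_n + (h/2)·k1); k3 = f(t_n + h/2, w_n + (h/2)·k2); k4 = f(t_n + h, w_n + h·k3); w_{n+1} = w_n + (h/6)·(k1 + 2k2 + 2k3 + k4).
t=0.000000, w=1.500000:
  k1 = f(0.000000, 1.500000) = 0.000000
  k2 = f(0.140000, 1.500000) = -0.228900
  k3 = f(0.140000, 1.467954) = -0.224010
  k4 = f(0.280000, 1.437277) = -0.438657
  w ← 1.500000 + (0.28/6)·(k1 + 2k2 + 2k3 + k4) = 1.437258
w(0.28) ≈ 1.4373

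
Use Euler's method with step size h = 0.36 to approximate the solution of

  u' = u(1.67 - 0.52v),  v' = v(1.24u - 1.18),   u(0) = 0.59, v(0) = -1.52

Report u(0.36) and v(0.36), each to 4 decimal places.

Euler on (u,v): u_{n+1} = u_n + h·u', v_{n+1} = v_n + h·v'.
0.000000: (0.590000, -1.520000); f=(1.451636, 0.681568) → (1.112589, -1.274636)
(u(0.36), v(0.36)) ≈ (1.1126, -1.2746)

1.1126, -1.2746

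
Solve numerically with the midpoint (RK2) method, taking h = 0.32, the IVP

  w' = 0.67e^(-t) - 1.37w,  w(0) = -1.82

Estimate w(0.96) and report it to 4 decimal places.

-0.3227

Midpoint: k1 = f(t_n, w_n); k2 = f(t_n + h/2, w_n + (h/2)·k1); w_{n+1} = w_n + h·k2.
t=0.000000, w=-1.820000:
  k1 = f(0.000000, -1.820000) = 3.163400
  k2 = f(0.160000, -1.313856) = 2.370919
  w ← -1.820000 + 0.32·2.370919 = -1.061306
t=0.320000, w=-1.061306:
  k1 = f(0.320000, -1.061306) = 1.940509
  k2 = f(0.480000, -0.750824) = 1.443214
  w ← -1.061306 + 0.32·1.443214 = -0.599477
t=0.640000, w=-0.599477:
  k1 = f(0.640000, -0.599477) = 1.174570
  k2 = f(0.800000, -0.411546) = 0.864869
  w ← -0.599477 + 0.32·0.864869 = -0.322719
w(0.96) ≈ -0.3227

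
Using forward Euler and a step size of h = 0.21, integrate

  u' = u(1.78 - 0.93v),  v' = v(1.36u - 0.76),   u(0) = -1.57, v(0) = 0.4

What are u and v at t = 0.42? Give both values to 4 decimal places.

Euler on (u,v): u_{n+1} = u_n + h·u', v_{n+1} = v_n + h·v'.
0.000000: (-1.570000, 0.400000); f=(-2.210560, -1.158080) → (-2.034218, 0.156803)
0.210000: (-2.034218, 0.156803); f=(-3.324264, -0.552972) → (-2.732313, 0.040679)
(u(0.42), v(0.42)) ≈ (-2.7323, 0.0407)

-2.7323, 0.0407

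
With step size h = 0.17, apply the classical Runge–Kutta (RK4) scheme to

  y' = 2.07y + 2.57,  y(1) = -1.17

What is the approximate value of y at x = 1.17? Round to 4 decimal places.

RK4: k1 = f(x_n, y_n); k2 = f(x_n + h/2, y_n + (h/2)·k1); k3 = f(x_n + h/2, y_n + (h/2)·k2); k4 = f(x_n + h, y_n + h·k3); y_{n+1} = y_n + (h/6)·(k1 + 2k2 + 2k3 + k4).
x=1.000000, y=-1.170000:
  k1 = f(1.000000, -1.170000) = 0.148100
  k2 = f(1.085000, -1.157411) = 0.174158
  k3 = f(1.085000, -1.155197) = 0.178743
  k4 = f(1.170000, -1.139614) = 0.211000
  y ← -1.170000 + (0.17/6)·(k1 + 2k2 + 2k3 + k4) = -1.139828
y(1.17) ≈ -1.1398

-1.1398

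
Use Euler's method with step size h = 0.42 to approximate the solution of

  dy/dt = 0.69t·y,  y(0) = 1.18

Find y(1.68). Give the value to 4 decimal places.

2.2468

Euler: y_{n+1} = y_n + h·f(t_n, y_n).
t=0.000000, y=1.180000: f=0.000000 → y ← 1.180000 + 0.42·0.000000 = 1.180000
t=0.420000, y=1.180000: f=0.341964 → y ← 1.180000 + 0.42·0.341964 = 1.323625
t=0.840000, y=1.323625: f=0.767173 → y ← 1.323625 + 0.42·0.767173 = 1.645838
t=1.260000, y=1.645838: f=1.430891 → y ← 1.645838 + 0.42·1.430891 = 2.246812
y(1.68) ≈ 2.2468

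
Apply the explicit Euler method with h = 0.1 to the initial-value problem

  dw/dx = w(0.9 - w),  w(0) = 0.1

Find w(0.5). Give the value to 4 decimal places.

0.1458

Euler: w_{n+1} = w_n + h·f(x_n, w_n).
x=0.000000, w=0.100000: f=0.080000 → w ← 0.100000 + 0.1·0.080000 = 0.108000
x=0.100000, w=0.108000: f=0.085536 → w ← 0.108000 + 0.1·0.085536 = 0.116554
x=0.200000, w=0.116554: f=0.091313 → w ← 0.116554 + 0.1·0.091313 = 0.125685
x=0.300000, w=0.125685: f=0.097320 → w ← 0.125685 + 0.1·0.097320 = 0.135417
x=0.400000, w=0.135417: f=0.103537 → w ← 0.135417 + 0.1·0.103537 = 0.145771
w(0.5) ≈ 0.1458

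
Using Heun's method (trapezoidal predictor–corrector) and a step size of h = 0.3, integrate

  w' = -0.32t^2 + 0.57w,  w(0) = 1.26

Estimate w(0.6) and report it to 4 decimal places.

1.7437

Heun: k1 = f(t_n, w_n); k2 = f(t_n + h, w_n + h·k1); w_{n+1} = w_n + (h/2)·(k1 + k2).
t=0.000000, w=1.260000:
  k1 = f(0.000000, 1.260000) = 0.718200
  k2 = f(0.300000, 1.475460) = 0.812212
  w ← 1.260000 + (0.3/2)·(0.718200 + 0.812212) = 1.489562
t=0.300000, w=1.489562:
  k1 = f(0.300000, 1.489562) = 0.820250
  k2 = f(0.600000, 1.735637) = 0.874113
  w ← 1.489562 + (0.3/2)·(0.820250 + 0.874113) = 1.743716
w(0.6) ≈ 1.7437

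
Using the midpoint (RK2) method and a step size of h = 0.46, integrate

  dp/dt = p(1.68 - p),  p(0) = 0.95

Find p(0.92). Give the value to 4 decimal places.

1.4383

Midpoint: k1 = f(t_n, p_n); k2 = f(t_n + h/2, p_n + (h/2)·k1); p_{n+1} = p_n + h·k2.
t=0.000000, p=0.950000:
  k1 = f(0.000000, 0.950000) = 0.693500
  k2 = f(0.230000, 1.109505) = 0.632967
  p ← 0.950000 + 0.46·0.632967 = 1.241165
t=0.460000, p=1.241165:
  k1 = f(0.460000, 1.241165) = 0.544667
  k2 = f(0.690000, 1.366438) = 0.428463
  p ← 1.241165 + 0.46·0.428463 = 1.438258
p(0.92) ≈ 1.4383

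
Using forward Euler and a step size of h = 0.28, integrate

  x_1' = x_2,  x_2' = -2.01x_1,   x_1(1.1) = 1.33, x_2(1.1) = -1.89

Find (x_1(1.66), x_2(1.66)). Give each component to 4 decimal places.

0.0620, -3.0892

Euler on (x_1,x_2): x_1_{n+1} = x_1_n + h·x_1', x_2_{n+1} = x_2_n + h·x_2'.
1.100000: (1.330000, -1.890000); f=(-1.890000, -2.673300) → (0.800800, -2.638524)
1.380000: (0.800800, -2.638524); f=(-2.638524, -1.609608) → (0.062013, -3.089214)
(x_1(1.66), x_2(1.66)) ≈ (0.0620, -3.0892)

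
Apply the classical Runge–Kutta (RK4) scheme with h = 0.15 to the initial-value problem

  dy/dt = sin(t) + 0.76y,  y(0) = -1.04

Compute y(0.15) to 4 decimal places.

RK4: k1 = f(t_n, y_n); k2 = f(t_n + h/2, y_n + (h/2)·k1); k3 = f(t_n + h/2, y_n + (h/2)·k2); k4 = f(t_n + h, y_n + h·k3); y_{n+1} = y_n + (h/6)·(k1 + 2k2 + 2k3 + k4).
t=0.000000, y=-1.040000:
  k1 = f(0.000000, -1.040000) = -0.790400
  k2 = f(0.075000, -1.099280) = -0.760523
  k3 = f(0.075000, -1.097039) = -0.758820
  k4 = f(0.150000, -1.153823) = -0.727467
  y ← -1.040000 + (0.15/6)·(k1 + 2k2 + 2k3 + k4) = -1.153914
y(0.15) ≈ -1.1539

-1.1539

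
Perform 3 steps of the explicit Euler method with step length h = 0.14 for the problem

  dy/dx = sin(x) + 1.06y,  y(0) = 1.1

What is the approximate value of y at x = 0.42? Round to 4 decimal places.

1.7271

Euler: y_{n+1} = y_n + h·f(x_n, y_n).
x=0.000000, y=1.100000: f=1.166000 → y ← 1.100000 + 0.14·1.166000 = 1.263240
x=0.140000, y=1.263240: f=1.478578 → y ← 1.263240 + 0.14·1.478578 = 1.470241
x=0.280000, y=1.470241: f=1.834811 → y ← 1.470241 + 0.14·1.834811 = 1.727114
y(0.42) ≈ 1.7271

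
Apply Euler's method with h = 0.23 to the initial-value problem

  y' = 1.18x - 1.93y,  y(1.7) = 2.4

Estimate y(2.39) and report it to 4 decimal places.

1.4329

Euler: y_{n+1} = y_n + h·f(x_n, y_n).
x=1.700000, y=2.400000: f=-2.626000 → y ← 2.400000 + 0.23·(-2.626000) = 1.796020
x=1.930000, y=1.796020: f=-1.188919 → y ← 1.796020 + 0.23·(-1.188919) = 1.522569
x=2.160000, y=1.522569: f=-0.389758 → y ← 1.522569 + 0.23·(-0.389758) = 1.432924
y(2.39) ≈ 1.4329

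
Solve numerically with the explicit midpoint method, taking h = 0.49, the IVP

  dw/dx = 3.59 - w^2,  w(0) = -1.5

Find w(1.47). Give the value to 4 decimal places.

1.5166

Midpoint: k1 = f(x_n, w_n); k2 = f(x_n + h/2, w_n + (h/2)·k1); w_{n+1} = w_n + h·k2.
x=0.000000, w=-1.500000:
  k1 = f(0.000000, -1.500000) = 1.340000
  k2 = f(0.245000, -1.171700) = 2.217119
  w ← -1.500000 + 0.49·2.217119 = -0.413612
x=0.490000, w=-0.413612:
  k1 = f(0.490000, -0.413612) = 3.418925
  k2 = f(0.735000, 0.424025) = 3.410203
  w ← -0.413612 + 0.49·3.410203 = 1.257388
x=0.980000, w=1.257388:
  k1 = f(0.980000, 1.257388) = 2.008976
  k2 = f(1.225000, 1.749587) = 0.528946
  w ← 1.257388 + 0.49·0.528946 = 1.516571
w(1.47) ≈ 1.5166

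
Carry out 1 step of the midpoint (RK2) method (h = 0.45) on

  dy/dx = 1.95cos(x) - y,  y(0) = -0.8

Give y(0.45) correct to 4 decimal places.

0.1369

Midpoint: k1 = f(x_n, y_n); k2 = f(x_n + h/2, y_n + (h/2)·k1); y_{n+1} = y_n + h·k2.
x=0.000000, y=-0.800000:
  k1 = f(0.000000, -0.800000) = 2.750000
  k2 = f(0.225000, -0.181250) = 2.082099
  y ← -0.800000 + 0.45·2.082099 = 0.136944
y(0.45) ≈ 0.1369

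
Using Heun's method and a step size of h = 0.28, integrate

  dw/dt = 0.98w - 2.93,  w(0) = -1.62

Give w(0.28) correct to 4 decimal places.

-3.0585

Heun: k1 = f(t_n, w_n); k2 = f(t_n + h, w_n + h·k1); w_{n+1} = w_n + (h/2)·(k1 + k2).
t=0.000000, w=-1.620000:
  k1 = f(0.000000, -1.620000) = -4.517600
  k2 = f(0.280000, -2.884928) = -5.757229
  w ← -1.620000 + (0.28/2)·(-4.517600 + (-5.757229)) = -3.058476
w(0.28) ≈ -3.0585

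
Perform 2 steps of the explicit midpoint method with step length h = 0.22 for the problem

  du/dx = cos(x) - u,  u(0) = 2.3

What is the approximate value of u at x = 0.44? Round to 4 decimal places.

1.8284

Midpoint: k1 = f(x_n, u_n); k2 = f(x_n + h/2, u_n + (h/2)·k1); u_{n+1} = u_n + h·k2.
x=0.000000, u=2.300000:
  k1 = f(0.000000, 2.300000) = -1.300000
  k2 = f(0.110000, 2.157000) = -1.163044
  u ← 2.300000 + 0.22·(-1.163044) = 2.044130
x=0.220000, u=2.044130:
  k1 = f(0.220000, 2.044130) = -1.068233
  k2 = f(0.330000, 1.926625) = -0.980582
  u ← 2.044130 + 0.22·(-0.980582) = 1.828402
u(0.44) ≈ 1.8284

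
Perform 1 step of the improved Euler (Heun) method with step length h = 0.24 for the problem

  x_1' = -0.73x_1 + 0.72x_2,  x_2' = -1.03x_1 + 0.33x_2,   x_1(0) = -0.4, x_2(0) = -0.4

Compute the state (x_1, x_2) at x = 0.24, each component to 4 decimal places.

-0.3933, -0.3303

Heun on (x_1,x_2): k1 = f(x_n, state_n); k2 = f(x_n + h, state_n + h·k1); state_{n+1} = state_n + (h/2)·(k1 + k2).
0.000000: (-0.400000, -0.400000)
  k1 = (0.004000, 0.280000)
  predictor → (-0.399040, -0.332800)
  k2 = (0.051683, 0.301187)
  → (-0.393318, -0.330258)
(x_1(0.24), x_2(0.24)) ≈ (-0.3933, -0.3303)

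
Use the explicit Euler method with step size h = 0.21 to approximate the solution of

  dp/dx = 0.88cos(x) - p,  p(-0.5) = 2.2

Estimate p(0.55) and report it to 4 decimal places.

Euler: p_{n+1} = p_n + h·f(x_n, p_n).
x=-0.500000, p=2.200000: f=-1.427727 → p ← 2.200000 + 0.21·(-1.427727) = 1.900177
x=-0.290000, p=1.900177: f=-1.056923 → p ← 1.900177 + 0.21·(-1.056923) = 1.678224
x=-0.080000, p=1.678224: f=-0.801038 → p ← 1.678224 + 0.21·(-0.801038) = 1.510006
x=0.130000, p=1.510006: f=-0.637431 → p ← 1.510006 + 0.21·(-0.637431) = 1.376145
x=0.340000, p=1.376145: f=-0.546521 → p ← 1.376145 + 0.21·(-0.546521) = 1.261376
p(0.55) ≈ 1.2614

1.2614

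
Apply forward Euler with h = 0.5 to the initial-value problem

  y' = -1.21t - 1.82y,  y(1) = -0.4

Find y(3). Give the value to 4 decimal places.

Euler: y_{n+1} = y_n + h·f(t_n, y_n).
t=1.000000, y=-0.400000: f=-0.482000 → y ← -0.400000 + 0.5·(-0.482000) = -0.641000
t=1.500000, y=-0.641000: f=-0.648380 → y ← -0.641000 + 0.5·(-0.648380) = -0.965190
t=2.000000, y=-0.965190: f=-0.663354 → y ← -0.965190 + 0.5·(-0.663354) = -1.296867
t=2.500000, y=-1.296867: f=-0.664702 → y ← -1.296867 + 0.5·(-0.664702) = -1.629218
y(3) ≈ -1.6292

-1.6292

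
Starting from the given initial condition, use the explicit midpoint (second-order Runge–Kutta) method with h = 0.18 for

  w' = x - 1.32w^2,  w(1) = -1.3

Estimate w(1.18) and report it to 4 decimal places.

Midpoint: k1 = f(x_n, w_n); k2 = f(x_n + h/2, w_n + (h/2)·k1); w_{n+1} = w_n + h·k2.
x=1.000000, w=-1.300000:
  k1 = f(1.000000, -1.300000) = -1.230800
  k2 = f(1.090000, -1.410772) = -1.537166
  w ← -1.300000 + 0.18·(-1.537166) = -1.576690
w(1.18) ≈ -1.5767

-1.5767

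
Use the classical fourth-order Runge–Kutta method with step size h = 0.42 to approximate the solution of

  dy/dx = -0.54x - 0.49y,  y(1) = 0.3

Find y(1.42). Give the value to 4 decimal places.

-0.0053

RK4: k1 = f(x_n, y_n); k2 = f(x_n + h/2, y_n + (h/2)·k1); k3 = f(x_n + h/2, y_n + (h/2)·k2); k4 = f(x_n + h, y_n + h·k3); y_{n+1} = y_n + (h/6)·(k1 + 2k2 + 2k3 + k4).
x=1.000000, y=0.300000:
  k1 = f(1.000000, 0.300000) = -0.687000
  k2 = f(1.210000, 0.155730) = -0.729708
  k3 = f(1.210000, 0.146761) = -0.725313
  k4 = f(1.420000, -0.004631) = -0.764531
  y ← 0.300000 + (0.42/6)·(k1 + 2k2 + 2k3 + k4) = -0.005310
y(1.42) ≈ -0.0053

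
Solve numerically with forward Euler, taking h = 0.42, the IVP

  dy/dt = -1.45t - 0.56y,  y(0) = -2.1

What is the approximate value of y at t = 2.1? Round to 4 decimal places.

-2.5731

Euler: y_{n+1} = y_n + h·f(t_n, y_n).
t=0.000000, y=-2.100000: f=1.176000 → y ← -2.100000 + 0.42·1.176000 = -1.606080
t=0.420000, y=-1.606080: f=0.290405 → y ← -1.606080 + 0.42·0.290405 = -1.484110
t=0.840000, y=-1.484110: f=-0.386898 → y ← -1.484110 + 0.42·(-0.386898) = -1.646607
t=1.260000, y=-1.646607: f=-0.904900 → y ← -1.646607 + 0.42·(-0.904900) = -2.026665
t=1.680000, y=-2.026665: f=-1.301067 → y ← -2.026665 + 0.42·(-1.301067) = -2.573114
y(2.1) ≈ -2.5731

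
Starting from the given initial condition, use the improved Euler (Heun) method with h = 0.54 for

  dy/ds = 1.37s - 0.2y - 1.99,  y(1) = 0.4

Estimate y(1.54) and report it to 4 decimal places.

Heun: k1 = f(s_n, y_n); k2 = f(s_n + h, y_n + h·k1); y_{n+1} = y_n + (h/2)·(k1 + k2).
s=1.000000, y=0.400000:
  k1 = f(1.000000, 0.400000) = -0.700000
  k2 = f(1.540000, 0.022000) = 0.115400
  y ← 0.400000 + (0.54/2)·(-0.700000 + 0.115400) = 0.242158
y(1.54) ≈ 0.2422

0.2422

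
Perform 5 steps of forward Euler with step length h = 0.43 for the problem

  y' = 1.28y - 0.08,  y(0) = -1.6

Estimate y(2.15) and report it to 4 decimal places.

-14.8304

Euler: y_{n+1} = y_n + h·f(t_n, y_n).
t=0.000000, y=-1.600000: f=-2.128000 → y ← -1.600000 + 0.43·(-2.128000) = -2.515040
t=0.430000, y=-2.515040: f=-3.299251 → y ← -2.515040 + 0.43·(-3.299251) = -3.933718
t=0.860000, y=-3.933718: f=-5.115159 → y ← -3.933718 + 0.43·(-5.115159) = -6.133236
t=1.290000, y=-6.133236: f=-7.930543 → y ← -6.133236 + 0.43·(-7.930543) = -9.543370
t=1.720000, y=-9.543370: f=-12.295513 → y ← -9.543370 + 0.43·(-12.295513) = -14.830440
y(2.15) ≈ -14.8304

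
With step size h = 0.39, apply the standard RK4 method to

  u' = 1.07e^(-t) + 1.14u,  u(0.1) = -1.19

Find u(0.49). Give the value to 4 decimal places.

-1.4566

RK4: k1 = f(t_n, u_n); k2 = f(t_n + h/2, u_n + (h/2)·k1); k3 = f(t_n + h/2, u_n + (h/2)·k2); k4 = f(t_n + h, u_n + h·k3); u_{n+1} = u_n + (h/6)·(k1 + 2k2 + 2k3 + k4).
t=0.100000, u=-1.190000:
  k1 = f(0.100000, -1.190000) = -0.388424
  k2 = f(0.295000, -1.265743) = -0.646298
  k3 = f(0.295000, -1.316028) = -0.703623
  k4 = f(0.490000, -1.464413) = -1.013921
  u ← -1.190000 + (0.39/6)·(k1 + 2k2 + 2k3 + k4) = -1.456642
u(0.49) ≈ -1.4566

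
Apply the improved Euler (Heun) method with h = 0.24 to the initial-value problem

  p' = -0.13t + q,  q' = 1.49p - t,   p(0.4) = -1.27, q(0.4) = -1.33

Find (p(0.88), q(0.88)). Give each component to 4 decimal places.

-2.2577, -2.8364

Heun on (p,q): k1 = f(t_n, state_n); k2 = f(t_n + h, state_n + h·k1); state_{n+1} = state_n + (h/2)·(k1 + k2).
0.400000: (-1.270000, -1.330000)
  k1 = (-1.382000, -2.292300)
  predictor → (-1.601680, -1.880152)
  k2 = (-1.963352, -3.026503)
  → (-1.671442, -1.968256)
0.640000: (-1.671442, -1.968256)
  k1 = (-2.051456, -3.130449)
  predictor → (-2.163792, -2.719564)
  k2 = (-2.833964, -4.104050)
  → (-2.257693, -2.836396)
(p(0.88), q(0.88)) ≈ (-2.2577, -2.8364)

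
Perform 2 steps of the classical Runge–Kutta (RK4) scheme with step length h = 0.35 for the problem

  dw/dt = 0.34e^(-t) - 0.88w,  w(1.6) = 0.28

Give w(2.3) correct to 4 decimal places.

RK4: k1 = f(t_n, w_n); k2 = f(t_n + h/2, w_n + (h/2)·k1); k3 = f(t_n + h/2, w_n + (h/2)·k2); k4 = f(t_n + h, w_n + h·k3); w_{n+1} = w_n + (h/6)·(k1 + 2k2 + 2k3 + k4).
t=1.600000, w=0.280000:
  k1 = f(1.600000, 0.280000) = -0.177755
  k2 = f(1.775000, 0.248893) = -0.161401
  k3 = f(1.775000, 0.251755) = -0.163920
  k4 = f(1.950000, 0.222628) = -0.147540
  w ← 0.280000 + (0.35/6)·(k1 + 2k2 + 2k3 + k4) = 0.223070
t=1.950000, w=0.223070:
  k1 = f(1.950000, 0.223070) = -0.147929
  k2 = f(2.125000, 0.197183) = -0.132914
  k3 = f(2.125000, 0.199810) = -0.135226
  k4 = f(2.300000, 0.175741) = -0.120564
  w ← 0.223070 + (0.35/6)·(k1 + 2k2 + 2k3 + k4) = 0.176125
w(2.3) ≈ 0.1761

0.1761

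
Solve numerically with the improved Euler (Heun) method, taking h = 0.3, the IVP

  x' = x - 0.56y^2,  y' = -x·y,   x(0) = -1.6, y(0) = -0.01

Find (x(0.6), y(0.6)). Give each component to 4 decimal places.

Heun on (x,y): k1 = f(s_n, state_n); k2 = f(s_n + h, state_n + h·k1); state_{n+1} = state_n + (h/2)·(k1 + k2).
0.000000: (-1.600000, -0.010000)
  k1 = (-1.600056, -0.016000)
  predictor → (-2.080017, -0.014800)
  k2 = (-2.080139, -0.030784)
  → (-2.152029, -0.017018)
0.300000: (-2.152029, -0.017018)
  k1 = (-2.152191, -0.036622)
  predictor → (-2.797687, -0.028004)
  k2 = (-2.798126, -0.078347)
  → (-2.894577, -0.034263)
(x(0.6), y(0.6)) ≈ (-2.8946, -0.0343)

-2.8946, -0.0343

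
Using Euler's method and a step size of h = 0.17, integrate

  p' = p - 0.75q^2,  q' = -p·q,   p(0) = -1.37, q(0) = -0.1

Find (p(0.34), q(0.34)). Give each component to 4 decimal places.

-1.8788, -0.1569

Euler on (p,q): p_{n+1} = p_n + h·p', q_{n+1} = q_n + h·q'.
0.000000: (-1.370000, -0.100000); f=(-1.377500, -0.137000) → (-1.604175, -0.123290)
0.170000: (-1.604175, -0.123290); f=(-1.615575, -0.197779) → (-1.878823, -0.156912)
(p(0.34), q(0.34)) ≈ (-1.8788, -0.1569)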